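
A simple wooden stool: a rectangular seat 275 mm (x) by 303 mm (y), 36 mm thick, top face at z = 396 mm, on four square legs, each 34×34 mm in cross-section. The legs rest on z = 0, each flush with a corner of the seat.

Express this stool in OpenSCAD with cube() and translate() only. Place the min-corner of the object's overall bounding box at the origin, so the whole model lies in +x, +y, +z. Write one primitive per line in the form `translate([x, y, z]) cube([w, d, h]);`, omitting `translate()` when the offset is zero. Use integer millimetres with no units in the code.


translate([0, 0, 360]) cube([275, 303, 36]);
cube([34, 34, 360]);
translate([241, 0, 0]) cube([34, 34, 360]);
translate([0, 269, 0]) cube([34, 34, 360]);
translate([241, 269, 0]) cube([34, 34, 360]);


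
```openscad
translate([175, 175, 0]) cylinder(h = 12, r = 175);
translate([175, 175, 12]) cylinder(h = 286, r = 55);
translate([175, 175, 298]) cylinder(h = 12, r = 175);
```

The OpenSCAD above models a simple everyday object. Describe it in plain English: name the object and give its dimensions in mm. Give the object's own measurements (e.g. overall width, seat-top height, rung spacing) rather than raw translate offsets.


A spool: two coaxial disc flanges of radius 175 mm and thickness 12 mm, joined by a core cylinder of radius 55 mm and height 286 mm. The lower flange rests on z = 0 and the three cylinders share a vertical axis.


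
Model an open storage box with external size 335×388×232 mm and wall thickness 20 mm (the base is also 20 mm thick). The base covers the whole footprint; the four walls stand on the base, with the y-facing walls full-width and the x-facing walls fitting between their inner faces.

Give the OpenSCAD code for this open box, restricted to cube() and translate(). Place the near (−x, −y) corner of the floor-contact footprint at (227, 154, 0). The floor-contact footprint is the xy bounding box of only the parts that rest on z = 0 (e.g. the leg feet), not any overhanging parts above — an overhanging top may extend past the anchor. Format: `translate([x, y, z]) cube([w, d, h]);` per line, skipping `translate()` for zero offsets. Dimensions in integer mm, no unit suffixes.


translate([227, 154, 0]) cube([335, 388, 20]);
translate([227, 154, 20]) cube([335, 20, 212]);
translate([227, 522, 20]) cube([335, 20, 212]);
translate([227, 174, 20]) cube([20, 348, 212]);
translate([542, 174, 20]) cube([20, 348, 212]);


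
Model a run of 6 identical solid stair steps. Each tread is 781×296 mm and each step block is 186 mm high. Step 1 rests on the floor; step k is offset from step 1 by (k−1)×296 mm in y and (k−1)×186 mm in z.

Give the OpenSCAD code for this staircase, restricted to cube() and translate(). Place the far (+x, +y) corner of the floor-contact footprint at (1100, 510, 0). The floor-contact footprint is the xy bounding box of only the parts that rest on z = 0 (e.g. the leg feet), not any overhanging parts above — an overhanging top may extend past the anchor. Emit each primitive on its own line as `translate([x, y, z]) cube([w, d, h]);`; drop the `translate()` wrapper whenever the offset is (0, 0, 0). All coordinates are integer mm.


translate([319, 214, 0]) cube([781, 296, 186]);
translate([319, 510, 186]) cube([781, 296, 186]);
translate([319, 806, 372]) cube([781, 296, 186]);
translate([319, 1102, 558]) cube([781, 296, 186]);
translate([319, 1398, 744]) cube([781, 296, 186]);
translate([319, 1694, 930]) cube([781, 296, 186]);


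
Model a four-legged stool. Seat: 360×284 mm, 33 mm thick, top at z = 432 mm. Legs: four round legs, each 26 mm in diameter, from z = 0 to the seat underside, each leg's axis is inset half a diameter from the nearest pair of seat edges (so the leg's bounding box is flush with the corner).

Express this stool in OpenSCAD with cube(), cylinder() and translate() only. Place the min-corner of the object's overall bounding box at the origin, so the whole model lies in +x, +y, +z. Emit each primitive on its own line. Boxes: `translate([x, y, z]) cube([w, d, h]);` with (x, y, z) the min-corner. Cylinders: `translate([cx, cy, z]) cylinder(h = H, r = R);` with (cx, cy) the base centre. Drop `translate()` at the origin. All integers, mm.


translate([0, 0, 399]) cube([360, 284, 33]);
translate([13, 13, 0]) cylinder(h = 399, r = 13);
translate([347, 13, 0]) cylinder(h = 399, r = 13);
translate([13, 271, 0]) cylinder(h = 399, r = 13);
translate([347, 271, 0]) cylinder(h = 399, r = 13);


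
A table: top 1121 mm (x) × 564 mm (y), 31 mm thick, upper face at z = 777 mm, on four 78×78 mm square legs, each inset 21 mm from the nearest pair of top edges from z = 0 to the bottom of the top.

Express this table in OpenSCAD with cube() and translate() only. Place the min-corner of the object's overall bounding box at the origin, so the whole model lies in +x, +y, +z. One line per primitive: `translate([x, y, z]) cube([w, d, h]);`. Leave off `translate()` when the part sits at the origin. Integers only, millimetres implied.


translate([0, 0, 746]) cube([1121, 564, 31]);
translate([21, 21, 0]) cube([78, 78, 746]);
translate([1022, 21, 0]) cube([78, 78, 746]);
translate([21, 465, 0]) cube([78, 78, 746]);
translate([1022, 465, 0]) cube([78, 78, 746]);


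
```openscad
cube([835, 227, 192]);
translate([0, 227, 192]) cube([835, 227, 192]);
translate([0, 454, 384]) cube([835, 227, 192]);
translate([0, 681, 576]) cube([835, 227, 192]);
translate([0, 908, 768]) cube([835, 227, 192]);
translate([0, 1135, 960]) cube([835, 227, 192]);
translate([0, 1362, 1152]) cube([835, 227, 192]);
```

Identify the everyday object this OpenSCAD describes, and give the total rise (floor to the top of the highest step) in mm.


A staircase. The total rise is 1344 mm.

7 identical blocks, each offset up and back from the previous — a staircase. Each step is 192 mm tall and there are 7 of them, so the total rise is 7 × 192 = 1344 mm.


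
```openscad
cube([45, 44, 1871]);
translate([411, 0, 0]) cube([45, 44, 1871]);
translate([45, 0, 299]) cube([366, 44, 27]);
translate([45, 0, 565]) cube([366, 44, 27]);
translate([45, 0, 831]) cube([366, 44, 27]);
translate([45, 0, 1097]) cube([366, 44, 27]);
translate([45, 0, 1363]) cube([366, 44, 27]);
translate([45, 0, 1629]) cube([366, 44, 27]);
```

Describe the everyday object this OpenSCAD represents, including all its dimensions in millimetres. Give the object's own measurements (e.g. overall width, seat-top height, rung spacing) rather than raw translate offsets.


A straight ladder. Two 45×44 mm vertical rails, 1871 mm tall, stand 456 mm apart (outside-to-outside) with their front faces coplanar on the −y side. 6 rungs, each 44 mm deep and 27 mm tall, span between the inner faces of the rails, front faces flush with the rails. The lowest rung's underside is at z = 299 mm and rungs are spaced 266 mm apart (underside to underside).


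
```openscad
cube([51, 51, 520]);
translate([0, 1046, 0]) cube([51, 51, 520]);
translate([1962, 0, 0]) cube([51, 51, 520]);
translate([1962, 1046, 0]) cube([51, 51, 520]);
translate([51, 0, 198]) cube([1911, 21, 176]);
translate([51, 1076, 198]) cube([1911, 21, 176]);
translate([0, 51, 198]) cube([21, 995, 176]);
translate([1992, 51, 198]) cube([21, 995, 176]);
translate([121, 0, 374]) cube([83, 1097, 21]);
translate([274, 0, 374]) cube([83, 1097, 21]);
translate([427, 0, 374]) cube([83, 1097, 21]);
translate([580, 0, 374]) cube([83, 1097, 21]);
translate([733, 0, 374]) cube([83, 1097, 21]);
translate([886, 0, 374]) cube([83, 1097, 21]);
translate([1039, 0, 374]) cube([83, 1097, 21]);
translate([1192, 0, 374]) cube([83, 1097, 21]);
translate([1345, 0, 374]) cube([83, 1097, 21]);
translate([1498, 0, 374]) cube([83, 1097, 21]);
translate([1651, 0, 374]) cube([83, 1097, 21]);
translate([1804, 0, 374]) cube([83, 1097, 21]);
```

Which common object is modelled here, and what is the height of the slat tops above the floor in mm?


A bed frame. The slat-top height is 395 mm.

Four posts, four rails, and a row of slats — a bed frame. Slats sit on the rails at z = 198 + 176 = 374; with slat thickness 21, the top is 395 mm.


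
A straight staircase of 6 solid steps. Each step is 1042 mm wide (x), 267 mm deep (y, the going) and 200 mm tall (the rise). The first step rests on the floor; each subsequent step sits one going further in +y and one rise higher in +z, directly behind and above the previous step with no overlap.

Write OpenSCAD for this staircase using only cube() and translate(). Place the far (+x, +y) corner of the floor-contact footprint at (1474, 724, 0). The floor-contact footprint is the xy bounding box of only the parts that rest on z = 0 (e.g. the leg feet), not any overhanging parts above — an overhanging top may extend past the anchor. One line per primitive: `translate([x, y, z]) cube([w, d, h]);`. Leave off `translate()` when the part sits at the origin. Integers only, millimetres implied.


translate([432, 457, 0]) cube([1042, 267, 200]);
translate([432, 724, 200]) cube([1042, 267, 200]);
translate([432, 991, 400]) cube([1042, 267, 200]);
translate([432, 1258, 600]) cube([1042, 267, 200]);
translate([432, 1525, 800]) cube([1042, 267, 200]);
translate([432, 1792, 1000]) cube([1042, 267, 200]);


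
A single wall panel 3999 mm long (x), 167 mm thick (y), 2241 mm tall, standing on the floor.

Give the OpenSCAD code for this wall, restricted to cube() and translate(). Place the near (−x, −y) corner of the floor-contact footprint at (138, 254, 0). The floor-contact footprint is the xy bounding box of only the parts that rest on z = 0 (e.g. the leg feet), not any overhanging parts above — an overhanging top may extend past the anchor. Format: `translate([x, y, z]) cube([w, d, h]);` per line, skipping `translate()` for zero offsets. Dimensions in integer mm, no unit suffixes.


translate([138, 254, 0]) cube([3999, 167, 2241]);


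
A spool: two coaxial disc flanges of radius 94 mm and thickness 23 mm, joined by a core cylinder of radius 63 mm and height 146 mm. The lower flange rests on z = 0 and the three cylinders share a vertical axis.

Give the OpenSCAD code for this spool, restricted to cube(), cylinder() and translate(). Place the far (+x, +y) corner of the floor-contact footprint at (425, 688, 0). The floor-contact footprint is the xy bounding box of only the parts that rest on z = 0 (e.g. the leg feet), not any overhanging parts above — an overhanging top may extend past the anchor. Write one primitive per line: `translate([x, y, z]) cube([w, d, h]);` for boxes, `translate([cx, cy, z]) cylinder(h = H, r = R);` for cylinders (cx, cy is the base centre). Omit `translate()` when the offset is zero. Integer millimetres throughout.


translate([331, 594, 0]) cylinder(h = 23, r = 94);
translate([331, 594, 23]) cylinder(h = 146, r = 63);
translate([331, 594, 169]) cylinder(h = 23, r = 94);


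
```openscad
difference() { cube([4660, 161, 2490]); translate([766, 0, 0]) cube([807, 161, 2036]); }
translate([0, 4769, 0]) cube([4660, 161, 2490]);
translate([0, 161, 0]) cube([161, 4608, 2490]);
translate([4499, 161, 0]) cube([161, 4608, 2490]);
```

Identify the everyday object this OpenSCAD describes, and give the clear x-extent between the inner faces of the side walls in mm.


A single room. The interior width is 4338 mm.

Four walls enclosing a rectangle with a door in the front wall — a room. Outside width 4660 minus two 161 mm walls gives 4338 mm.


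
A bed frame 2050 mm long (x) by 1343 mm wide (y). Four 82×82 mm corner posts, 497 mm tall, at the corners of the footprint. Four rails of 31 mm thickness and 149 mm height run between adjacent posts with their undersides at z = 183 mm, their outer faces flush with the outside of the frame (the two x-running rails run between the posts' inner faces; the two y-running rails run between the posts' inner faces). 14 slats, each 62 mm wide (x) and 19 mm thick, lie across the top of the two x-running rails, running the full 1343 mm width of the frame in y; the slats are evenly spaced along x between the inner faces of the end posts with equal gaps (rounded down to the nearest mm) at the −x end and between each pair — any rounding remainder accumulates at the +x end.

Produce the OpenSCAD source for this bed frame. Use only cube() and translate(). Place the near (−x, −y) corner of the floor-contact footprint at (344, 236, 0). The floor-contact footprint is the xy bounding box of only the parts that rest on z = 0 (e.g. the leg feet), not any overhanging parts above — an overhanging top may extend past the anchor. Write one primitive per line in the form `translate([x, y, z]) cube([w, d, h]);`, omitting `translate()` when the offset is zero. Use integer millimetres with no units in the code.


translate([344, 236, 0]) cube([82, 82, 497]);
translate([344, 1497, 0]) cube([82, 82, 497]);
translate([2312, 236, 0]) cube([82, 82, 497]);
translate([2312, 1497, 0]) cube([82, 82, 497]);
translate([426, 236, 183]) cube([1886, 31, 149]);
translate([426, 1548, 183]) cube([1886, 31, 149]);
translate([344, 318, 183]) cube([31, 1179, 149]);
translate([2363, 318, 183]) cube([31, 1179, 149]);
translate([493, 236, 332]) cube([62, 1343, 19]);
translate([622, 236, 332]) cube([62, 1343, 19]);
translate([751, 236, 332]) cube([62, 1343, 19]);
translate([880, 236, 332]) cube([62, 1343, 19]);
translate([1009, 236, 332]) cube([62, 1343, 19]);
translate([1138, 236, 332]) cube([62, 1343, 19]);
translate([1267, 236, 332]) cube([62, 1343, 19]);
translate([1396, 236, 332]) cube([62, 1343, 19]);
translate([1525, 236, 332]) cube([62, 1343, 19]);
translate([1654, 236, 332]) cube([62, 1343, 19]);
translate([1783, 236, 332]) cube([62, 1343, 19]);
translate([1912, 236, 332]) cube([62, 1343, 19]);
translate([2041, 236, 332]) cube([62, 1343, 19]);
translate([2170, 236, 332]) cube([62, 1343, 19]);


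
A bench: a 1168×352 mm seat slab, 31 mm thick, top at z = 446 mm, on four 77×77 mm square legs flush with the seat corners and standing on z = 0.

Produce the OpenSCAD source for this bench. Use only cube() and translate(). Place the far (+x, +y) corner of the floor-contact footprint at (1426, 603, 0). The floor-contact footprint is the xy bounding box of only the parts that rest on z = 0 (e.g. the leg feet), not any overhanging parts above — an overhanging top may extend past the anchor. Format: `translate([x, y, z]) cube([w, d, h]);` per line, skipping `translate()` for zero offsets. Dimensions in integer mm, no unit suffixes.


// leg_h = 446 − 31 = 415
translate([258, 251, 415]) cube([1168, 352, 31]);
translate([258, 251, 0]) cube([77, 77, 415]);
translate([258, 526, 0]) cube([77, 77, 415]);
translate([1349, 251, 0]) cube([77, 77, 415]);
translate([1349, 526, 0]) cube([77, 77, 415]);


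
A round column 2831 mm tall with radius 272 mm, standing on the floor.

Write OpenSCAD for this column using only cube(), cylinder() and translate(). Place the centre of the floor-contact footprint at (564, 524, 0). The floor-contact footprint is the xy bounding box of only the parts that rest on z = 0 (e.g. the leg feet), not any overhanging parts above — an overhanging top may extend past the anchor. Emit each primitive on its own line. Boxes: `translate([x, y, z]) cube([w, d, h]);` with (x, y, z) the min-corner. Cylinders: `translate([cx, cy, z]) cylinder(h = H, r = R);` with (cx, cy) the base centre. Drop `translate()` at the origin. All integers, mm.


translate([564, 524, 0]) cylinder(h = 2831, r = 272);


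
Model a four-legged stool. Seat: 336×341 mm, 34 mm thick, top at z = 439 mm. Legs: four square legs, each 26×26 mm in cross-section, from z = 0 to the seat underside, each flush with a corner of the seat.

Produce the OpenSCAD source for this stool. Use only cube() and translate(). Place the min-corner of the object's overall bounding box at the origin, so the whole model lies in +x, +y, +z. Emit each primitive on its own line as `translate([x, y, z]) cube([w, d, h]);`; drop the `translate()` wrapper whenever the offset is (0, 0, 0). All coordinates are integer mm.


translate([0, 0, 405]) cube([336, 341, 34]);
cube([26, 26, 405]);
translate([310, 0, 0]) cube([26, 26, 405]);
translate([0, 315, 0]) cube([26, 26, 405]);
translate([310, 315, 0]) cube([26, 26, 405]);


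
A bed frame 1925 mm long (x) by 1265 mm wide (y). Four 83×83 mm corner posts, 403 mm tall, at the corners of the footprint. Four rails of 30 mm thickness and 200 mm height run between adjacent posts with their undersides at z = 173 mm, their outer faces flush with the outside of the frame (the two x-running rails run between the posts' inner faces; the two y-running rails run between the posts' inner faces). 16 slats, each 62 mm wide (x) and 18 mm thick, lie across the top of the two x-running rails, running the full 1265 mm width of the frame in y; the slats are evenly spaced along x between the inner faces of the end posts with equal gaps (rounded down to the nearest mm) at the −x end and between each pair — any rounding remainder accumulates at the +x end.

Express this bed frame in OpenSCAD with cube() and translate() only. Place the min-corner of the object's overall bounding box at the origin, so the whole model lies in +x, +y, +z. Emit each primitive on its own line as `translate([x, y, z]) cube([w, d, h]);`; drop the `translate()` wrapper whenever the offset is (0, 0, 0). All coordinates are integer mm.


// slat z = rail_z + rail_h = 173 + 200 = 373
// slat gap = ⌊(1759 − 16·62) / 17⌋ = 45
cube([83, 83, 403]);
translate([0, 1182, 0]) cube([83, 83, 403]);
translate([1842, 0, 0]) cube([83, 83, 403]);
translate([1842, 1182, 0]) cube([83, 83, 403]);
translate([83, 0, 173]) cube([1759, 30, 200]);
translate([83, 1235, 173]) cube([1759, 30, 200]);
translate([0, 83, 173]) cube([30, 1099, 200]);
translate([1895, 83, 173]) cube([30, 1099, 200]);
translate([128, 0, 373]) cube([62, 1265, 18]);
translate([235, 0, 373]) cube([62, 1265, 18]);
translate([342, 0, 373]) cube([62, 1265, 18]);
translate([449, 0, 373]) cube([62, 1265, 18]);
translate([556, 0, 373]) cube([62, 1265, 18]);
translate([663, 0, 373]) cube([62, 1265, 18]);
translate([770, 0, 373]) cube([62, 1265, 18]);
translate([877, 0, 373]) cube([62, 1265, 18]);
translate([984, 0, 373]) cube([62, 1265, 18]);
translate([1091, 0, 373]) cube([62, 1265, 18]);
translate([1198, 0, 373]) cube([62, 1265, 18]);
translate([1305, 0, 373]) cube([62, 1265, 18]);
translate([1412, 0, 373]) cube([62, 1265, 18]);
translate([1519, 0, 373]) cube([62, 1265, 18]);
translate([1626, 0, 373]) cube([62, 1265, 18]);
translate([1733, 0, 373]) cube([62, 1265, 18]);


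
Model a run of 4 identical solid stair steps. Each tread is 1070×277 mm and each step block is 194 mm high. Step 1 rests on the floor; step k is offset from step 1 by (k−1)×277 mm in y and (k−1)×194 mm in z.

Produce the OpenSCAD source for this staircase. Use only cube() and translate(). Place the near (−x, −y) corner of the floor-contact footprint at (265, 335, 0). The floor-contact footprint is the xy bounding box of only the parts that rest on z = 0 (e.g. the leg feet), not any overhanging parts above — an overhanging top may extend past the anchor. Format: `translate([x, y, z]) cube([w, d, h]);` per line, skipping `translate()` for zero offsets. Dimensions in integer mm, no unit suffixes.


translate([265, 335, 0]) cube([1070, 277, 194]);
translate([265, 612, 194]) cube([1070, 277, 194]);
translate([265, 889, 388]) cube([1070, 277, 194]);
translate([265, 1166, 582]) cube([1070, 277, 194]);


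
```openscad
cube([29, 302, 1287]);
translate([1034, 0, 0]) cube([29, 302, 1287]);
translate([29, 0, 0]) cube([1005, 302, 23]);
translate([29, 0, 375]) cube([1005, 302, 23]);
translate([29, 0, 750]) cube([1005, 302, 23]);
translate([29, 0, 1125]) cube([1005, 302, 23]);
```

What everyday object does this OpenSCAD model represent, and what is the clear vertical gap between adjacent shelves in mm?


A bookshelf. The clear shelf gap is 352 mm.

Two tall side panels with 4 horizontal boards between them — a bookshelf. The first two shelf undersides are at z = 0 and z = 375; with shelf thickness 23, the clear gap is 375 − 0 − 23 = 352 mm.


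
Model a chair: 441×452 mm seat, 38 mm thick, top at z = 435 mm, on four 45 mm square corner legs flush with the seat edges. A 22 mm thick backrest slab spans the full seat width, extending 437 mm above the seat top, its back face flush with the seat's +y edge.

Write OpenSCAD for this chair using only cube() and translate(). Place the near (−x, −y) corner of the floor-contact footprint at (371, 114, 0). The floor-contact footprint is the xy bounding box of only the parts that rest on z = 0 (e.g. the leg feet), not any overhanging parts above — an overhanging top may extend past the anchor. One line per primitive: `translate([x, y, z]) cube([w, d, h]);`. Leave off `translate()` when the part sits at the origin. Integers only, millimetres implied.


translate([371, 114, 397]) cube([441, 452, 38]);
translate([371, 114, 0]) cube([45, 45, 397]);
translate([767, 114, 0]) cube([45, 45, 397]);
translate([371, 521, 0]) cube([45, 45, 397]);
translate([767, 521, 0]) cube([45, 45, 397]);
translate([371, 544, 435]) cube([441, 22, 437]);


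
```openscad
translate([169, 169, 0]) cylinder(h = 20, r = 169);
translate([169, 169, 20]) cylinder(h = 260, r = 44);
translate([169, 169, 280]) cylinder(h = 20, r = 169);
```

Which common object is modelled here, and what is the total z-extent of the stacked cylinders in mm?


A spool. The overall height is 300 mm.

Three coaxial cylinders, large–small–large — a spool. Two 20 mm flanges and a 260 mm core give 20 + 260 + 20 = 300 mm.


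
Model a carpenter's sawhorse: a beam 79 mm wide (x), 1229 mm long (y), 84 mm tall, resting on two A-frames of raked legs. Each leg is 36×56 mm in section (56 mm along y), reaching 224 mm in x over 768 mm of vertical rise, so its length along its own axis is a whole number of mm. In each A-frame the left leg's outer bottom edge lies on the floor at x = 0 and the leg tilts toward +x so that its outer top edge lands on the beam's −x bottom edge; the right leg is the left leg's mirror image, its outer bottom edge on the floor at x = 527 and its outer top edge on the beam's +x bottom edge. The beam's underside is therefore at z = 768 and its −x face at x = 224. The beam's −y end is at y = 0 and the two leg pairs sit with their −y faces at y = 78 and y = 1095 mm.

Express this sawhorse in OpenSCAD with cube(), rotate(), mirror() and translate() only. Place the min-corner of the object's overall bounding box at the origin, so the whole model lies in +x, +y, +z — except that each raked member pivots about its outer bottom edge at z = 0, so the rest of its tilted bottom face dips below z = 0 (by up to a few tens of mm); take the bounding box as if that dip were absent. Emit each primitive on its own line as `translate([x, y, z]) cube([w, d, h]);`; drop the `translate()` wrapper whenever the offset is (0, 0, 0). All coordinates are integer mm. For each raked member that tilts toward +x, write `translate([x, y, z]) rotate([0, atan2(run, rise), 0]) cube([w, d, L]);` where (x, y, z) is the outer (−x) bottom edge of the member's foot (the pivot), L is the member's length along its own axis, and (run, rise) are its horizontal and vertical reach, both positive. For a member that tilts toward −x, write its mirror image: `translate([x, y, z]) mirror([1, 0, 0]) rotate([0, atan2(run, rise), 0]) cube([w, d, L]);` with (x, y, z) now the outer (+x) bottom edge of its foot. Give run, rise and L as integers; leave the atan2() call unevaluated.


translate([224, 0, 768]) cube([79, 1229, 84]);
translate([0, 78, 0]) rotate([0, atan2(224, 768), 0]) cube([36, 56, 800]);
translate([527, 78, 0]) mirror([1, 0, 0]) rotate([0, atan2(224, 768), 0]) cube([36, 56, 800]);
translate([0, 1095, 0]) rotate([0, atan2(224, 768), 0]) cube([36, 56, 800]);
translate([527, 1095, 0]) mirror([1, 0, 0]) rotate([0, atan2(224, 768), 0]) cube([36, 56, 800]);


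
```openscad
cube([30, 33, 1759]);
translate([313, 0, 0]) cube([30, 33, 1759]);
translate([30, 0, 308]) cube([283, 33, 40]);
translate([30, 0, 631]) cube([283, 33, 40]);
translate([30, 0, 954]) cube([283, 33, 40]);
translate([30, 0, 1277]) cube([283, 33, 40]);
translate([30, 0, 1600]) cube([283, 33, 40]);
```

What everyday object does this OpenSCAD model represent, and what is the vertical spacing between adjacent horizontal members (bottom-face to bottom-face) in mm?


A ladder. The rung spacing is 323 mm.

Two tall 30×33 posts with 5 short bars between them — a ladder. Adjacent rungs sit at z = 308 and z = 631, so the spacing is 631 − 308 = 323 mm.


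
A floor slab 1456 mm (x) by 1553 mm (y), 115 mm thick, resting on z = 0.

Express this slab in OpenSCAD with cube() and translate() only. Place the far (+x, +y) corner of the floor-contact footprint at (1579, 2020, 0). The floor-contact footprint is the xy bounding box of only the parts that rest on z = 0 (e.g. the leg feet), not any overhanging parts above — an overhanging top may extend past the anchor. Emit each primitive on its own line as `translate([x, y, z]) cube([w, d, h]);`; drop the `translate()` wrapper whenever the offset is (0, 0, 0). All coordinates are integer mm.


translate([123, 467, 0]) cube([1456, 1553, 115]);


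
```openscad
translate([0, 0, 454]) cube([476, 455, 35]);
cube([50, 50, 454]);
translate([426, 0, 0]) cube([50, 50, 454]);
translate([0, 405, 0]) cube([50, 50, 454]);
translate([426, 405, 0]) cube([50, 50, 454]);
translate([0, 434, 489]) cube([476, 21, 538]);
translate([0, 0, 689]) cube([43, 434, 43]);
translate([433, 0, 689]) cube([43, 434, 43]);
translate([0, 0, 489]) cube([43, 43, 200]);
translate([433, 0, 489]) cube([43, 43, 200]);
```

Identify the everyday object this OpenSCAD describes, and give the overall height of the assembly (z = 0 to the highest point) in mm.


A chair. The overall height is 1027 mm.

A slab on four corner posts with a tall panel at the back — a chair. The seat slab sits at z = 454 with thickness 35, and the 538 mm backrest starts at the seat top, so the overall height is 454 + 35 + 538 = 1027 mm.


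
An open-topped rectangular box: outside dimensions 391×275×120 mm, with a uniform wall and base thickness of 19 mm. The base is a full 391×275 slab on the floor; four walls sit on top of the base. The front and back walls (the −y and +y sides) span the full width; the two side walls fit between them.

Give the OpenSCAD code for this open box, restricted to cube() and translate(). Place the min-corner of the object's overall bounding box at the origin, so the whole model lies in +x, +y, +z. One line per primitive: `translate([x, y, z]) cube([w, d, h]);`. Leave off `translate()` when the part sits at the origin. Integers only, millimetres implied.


cube([391, 275, 19]);
translate([0, 0, 19]) cube([391, 19, 101]);
translate([0, 256, 19]) cube([391, 19, 101]);
translate([0, 19, 19]) cube([19, 237, 101]);
translate([372, 19, 19]) cube([19, 237, 101]);


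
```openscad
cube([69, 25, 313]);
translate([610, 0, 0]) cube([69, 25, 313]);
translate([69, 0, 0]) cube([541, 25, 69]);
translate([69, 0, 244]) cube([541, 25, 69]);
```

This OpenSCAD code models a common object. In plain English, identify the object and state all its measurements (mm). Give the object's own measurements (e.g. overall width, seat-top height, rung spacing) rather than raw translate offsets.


A rectangular picture frame lying in the x–z plane (depth along y). The opening is 541 mm wide (x) by 175 mm tall (z), surrounded by a border 69 mm wide on all four sides. The frame is 25 mm deep and is made of two full-height vertical stiles with two horizontal rails fitted between them.


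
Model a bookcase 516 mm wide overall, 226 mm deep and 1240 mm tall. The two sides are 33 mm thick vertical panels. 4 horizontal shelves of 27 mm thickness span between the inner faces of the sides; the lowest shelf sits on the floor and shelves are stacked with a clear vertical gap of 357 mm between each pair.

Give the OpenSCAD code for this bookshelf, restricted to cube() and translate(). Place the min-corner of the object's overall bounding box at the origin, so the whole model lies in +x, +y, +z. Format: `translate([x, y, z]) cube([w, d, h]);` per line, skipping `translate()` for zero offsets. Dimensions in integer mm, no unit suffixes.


cube([33, 226, 1240]);
translate([483, 0, 0]) cube([33, 226, 1240]);
translate([33, 0, 0]) cube([450, 226, 27]);
translate([33, 0, 384]) cube([450, 226, 27]);
translate([33, 0, 768]) cube([450, 226, 27]);
translate([33, 0, 1152]) cube([450, 226, 27]);


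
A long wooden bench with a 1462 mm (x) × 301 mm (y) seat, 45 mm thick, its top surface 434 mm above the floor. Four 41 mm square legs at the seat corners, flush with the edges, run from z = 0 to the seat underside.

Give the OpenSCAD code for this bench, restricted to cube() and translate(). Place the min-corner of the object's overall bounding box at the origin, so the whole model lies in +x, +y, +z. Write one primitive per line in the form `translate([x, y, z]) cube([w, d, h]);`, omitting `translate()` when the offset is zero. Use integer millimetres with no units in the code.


translate([0, 0, 389]) cube([1462, 301, 45]);
cube([41, 41, 389]);
translate([0, 260, 0]) cube([41, 41, 389]);
translate([1421, 0, 0]) cube([41, 41, 389]);
translate([1421, 260, 0]) cube([41, 41, 389]);


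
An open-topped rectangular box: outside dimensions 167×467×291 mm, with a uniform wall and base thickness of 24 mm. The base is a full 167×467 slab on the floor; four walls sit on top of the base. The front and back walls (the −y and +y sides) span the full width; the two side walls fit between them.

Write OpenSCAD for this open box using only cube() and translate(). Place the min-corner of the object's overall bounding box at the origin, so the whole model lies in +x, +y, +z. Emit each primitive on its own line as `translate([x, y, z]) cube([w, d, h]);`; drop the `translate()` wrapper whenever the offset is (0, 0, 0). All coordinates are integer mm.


cube([167, 467, 24]);
translate([0, 0, 24]) cube([167, 24, 267]);
translate([0, 443, 24]) cube([167, 24, 267]);
translate([0, 24, 24]) cube([24, 419, 267]);
translate([143, 24, 24]) cube([24, 419, 267]);


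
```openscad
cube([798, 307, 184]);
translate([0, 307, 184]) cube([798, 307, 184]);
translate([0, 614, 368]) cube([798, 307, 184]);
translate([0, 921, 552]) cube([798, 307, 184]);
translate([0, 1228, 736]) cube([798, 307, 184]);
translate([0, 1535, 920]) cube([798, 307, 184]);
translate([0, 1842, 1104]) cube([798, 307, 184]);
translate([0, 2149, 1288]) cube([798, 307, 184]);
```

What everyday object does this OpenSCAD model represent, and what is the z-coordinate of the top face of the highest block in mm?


A staircase. The total rise is 1472 mm.

8 identical blocks, each offset up and back from the previous — a staircase. Each step is 184 mm tall and there are 8 of them, so the total rise is 8 × 184 = 1472 mm.


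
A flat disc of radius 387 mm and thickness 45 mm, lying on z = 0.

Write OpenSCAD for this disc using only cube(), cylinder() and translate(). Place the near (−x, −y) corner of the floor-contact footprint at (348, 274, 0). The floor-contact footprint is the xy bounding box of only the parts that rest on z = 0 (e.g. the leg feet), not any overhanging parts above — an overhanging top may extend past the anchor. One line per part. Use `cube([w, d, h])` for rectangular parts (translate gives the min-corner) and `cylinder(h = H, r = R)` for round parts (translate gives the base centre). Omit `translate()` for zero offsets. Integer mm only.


translate([735, 661, 0]) cylinder(h = 45, r = 387);


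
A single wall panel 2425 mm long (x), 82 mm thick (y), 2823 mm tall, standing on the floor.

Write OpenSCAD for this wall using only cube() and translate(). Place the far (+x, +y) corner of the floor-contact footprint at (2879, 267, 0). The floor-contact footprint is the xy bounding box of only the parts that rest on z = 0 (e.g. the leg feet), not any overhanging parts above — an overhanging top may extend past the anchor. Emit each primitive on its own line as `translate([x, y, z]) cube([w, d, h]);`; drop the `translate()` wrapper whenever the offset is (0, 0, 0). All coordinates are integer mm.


translate([454, 185, 0]) cube([2425, 82, 2823]);


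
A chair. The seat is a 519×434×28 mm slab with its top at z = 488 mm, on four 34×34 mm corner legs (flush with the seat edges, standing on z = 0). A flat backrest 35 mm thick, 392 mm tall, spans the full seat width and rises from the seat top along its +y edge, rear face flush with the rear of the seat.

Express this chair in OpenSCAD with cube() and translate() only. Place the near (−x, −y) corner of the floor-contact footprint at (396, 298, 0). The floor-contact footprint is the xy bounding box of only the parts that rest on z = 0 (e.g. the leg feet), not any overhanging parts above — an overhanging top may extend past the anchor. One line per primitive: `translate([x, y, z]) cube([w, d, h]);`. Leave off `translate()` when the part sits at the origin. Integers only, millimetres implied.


// leg_h = 488 - 28 = 460
translate([396, 298, 460]) cube([519, 434, 28]);
translate([396, 298, 0]) cube([34, 34, 460]);
translate([881, 298, 0]) cube([34, 34, 460]);
translate([396, 698, 0]) cube([34, 34, 460]);
translate([881, 698, 0]) cube([34, 34, 460]);
translate([396, 697, 488]) cube([519, 35, 392]);


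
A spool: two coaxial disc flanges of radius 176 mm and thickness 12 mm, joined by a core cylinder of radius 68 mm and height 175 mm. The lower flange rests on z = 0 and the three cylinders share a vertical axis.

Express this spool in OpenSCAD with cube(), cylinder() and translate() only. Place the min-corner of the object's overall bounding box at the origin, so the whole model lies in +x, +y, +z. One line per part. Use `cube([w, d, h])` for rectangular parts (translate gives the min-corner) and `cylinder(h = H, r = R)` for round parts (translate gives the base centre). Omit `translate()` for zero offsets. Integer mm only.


translate([176, 176, 0]) cylinder(h = 12, r = 176);
translate([176, 176, 12]) cylinder(h = 175, r = 68);
translate([176, 176, 187]) cylinder(h = 12, r = 176);


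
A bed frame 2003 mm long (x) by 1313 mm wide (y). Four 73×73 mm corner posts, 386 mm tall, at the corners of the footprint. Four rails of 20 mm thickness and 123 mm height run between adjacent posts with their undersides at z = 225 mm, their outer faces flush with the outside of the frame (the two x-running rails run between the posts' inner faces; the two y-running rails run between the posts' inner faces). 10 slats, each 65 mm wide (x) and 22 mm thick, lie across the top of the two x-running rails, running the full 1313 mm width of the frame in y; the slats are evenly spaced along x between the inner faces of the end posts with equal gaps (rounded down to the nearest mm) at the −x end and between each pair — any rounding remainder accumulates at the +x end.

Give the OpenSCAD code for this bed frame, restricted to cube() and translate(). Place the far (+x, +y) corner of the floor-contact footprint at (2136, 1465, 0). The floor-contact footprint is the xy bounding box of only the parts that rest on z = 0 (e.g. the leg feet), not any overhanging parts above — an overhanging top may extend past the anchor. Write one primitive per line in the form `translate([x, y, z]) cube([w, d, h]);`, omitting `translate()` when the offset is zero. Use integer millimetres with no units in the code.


translate([133, 152, 0]) cube([73, 73, 386]);
translate([133, 1392, 0]) cube([73, 73, 386]);
translate([2063, 152, 0]) cube([73, 73, 386]);
translate([2063, 1392, 0]) cube([73, 73, 386]);
translate([206, 152, 225]) cube([1857, 20, 123]);
translate([206, 1445, 225]) cube([1857, 20, 123]);
translate([133, 225, 225]) cube([20, 1167, 123]);
translate([2116, 225, 225]) cube([20, 1167, 123]);
translate([315, 152, 348]) cube([65, 1313, 22]);
translate([489, 152, 348]) cube([65, 1313, 22]);
translate([663, 152, 348]) cube([65, 1313, 22]);
translate([837, 152, 348]) cube([65, 1313, 22]);
translate([1011, 152, 348]) cube([65, 1313, 22]);
translate([1185, 152, 348]) cube([65, 1313, 22]);
translate([1359, 152, 348]) cube([65, 1313, 22]);
translate([1533, 152, 348]) cube([65, 1313, 22]);
translate([1707, 152, 348]) cube([65, 1313, 22]);
translate([1881, 152, 348]) cube([65, 1313, 22]);


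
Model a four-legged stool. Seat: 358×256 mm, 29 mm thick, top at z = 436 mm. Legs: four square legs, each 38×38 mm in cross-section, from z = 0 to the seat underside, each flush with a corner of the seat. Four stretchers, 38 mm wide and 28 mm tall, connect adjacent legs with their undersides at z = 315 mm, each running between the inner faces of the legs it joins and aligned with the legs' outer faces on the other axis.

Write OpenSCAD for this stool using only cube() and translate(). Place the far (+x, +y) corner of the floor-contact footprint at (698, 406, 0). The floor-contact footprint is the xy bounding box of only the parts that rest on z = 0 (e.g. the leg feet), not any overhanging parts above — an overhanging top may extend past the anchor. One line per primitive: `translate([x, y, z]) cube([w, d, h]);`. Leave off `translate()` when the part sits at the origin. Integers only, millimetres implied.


translate([340, 150, 407]) cube([358, 256, 29]);
translate([340, 150, 0]) cube([38, 38, 407]);
translate([660, 150, 0]) cube([38, 38, 407]);
translate([340, 368, 0]) cube([38, 38, 407]);
translate([660, 368, 0]) cube([38, 38, 407]);
translate([378, 150, 315]) cube([282, 38, 28]);
translate([378, 368, 315]) cube([282, 38, 28]);
translate([340, 188, 315]) cube([38, 180, 28]);
translate([660, 188, 315]) cube([38, 180, 28]);


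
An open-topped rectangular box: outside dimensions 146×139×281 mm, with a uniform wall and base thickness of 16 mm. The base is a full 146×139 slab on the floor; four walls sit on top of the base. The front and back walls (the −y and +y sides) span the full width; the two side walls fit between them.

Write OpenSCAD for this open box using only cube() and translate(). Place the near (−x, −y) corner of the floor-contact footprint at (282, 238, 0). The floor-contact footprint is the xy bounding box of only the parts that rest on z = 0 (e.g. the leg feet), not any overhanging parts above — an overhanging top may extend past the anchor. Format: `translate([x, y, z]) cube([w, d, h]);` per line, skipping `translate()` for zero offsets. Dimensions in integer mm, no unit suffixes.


translate([282, 238, 0]) cube([146, 139, 16]);
translate([282, 238, 16]) cube([146, 16, 265]);
translate([282, 361, 16]) cube([146, 16, 265]);
translate([282, 254, 16]) cube([16, 107, 265]);
translate([412, 254, 16]) cube([16, 107, 265]);


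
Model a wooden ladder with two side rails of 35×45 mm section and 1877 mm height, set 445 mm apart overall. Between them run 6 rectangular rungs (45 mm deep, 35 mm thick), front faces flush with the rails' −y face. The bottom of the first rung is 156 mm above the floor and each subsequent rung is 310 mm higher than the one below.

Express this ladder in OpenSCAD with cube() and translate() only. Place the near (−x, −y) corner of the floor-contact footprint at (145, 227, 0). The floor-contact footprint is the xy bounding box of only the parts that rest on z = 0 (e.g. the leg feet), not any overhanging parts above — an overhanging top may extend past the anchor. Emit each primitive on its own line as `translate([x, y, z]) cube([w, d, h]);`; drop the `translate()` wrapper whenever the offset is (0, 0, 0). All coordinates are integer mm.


// rung span = 445 - 2*35 = 375
// rung[k] z = 156 + k*310
translate([145, 227, 0]) cube([35, 45, 1877]);
translate([555, 227, 0]) cube([35, 45, 1877]);
translate([180, 227, 156]) cube([375, 45, 35]);
translate([180, 227, 466]) cube([375, 45, 35]);
translate([180, 227, 776]) cube([375, 45, 35]);
translate([180, 227, 1086]) cube([375, 45, 35]);
translate([180, 227, 1396]) cube([375, 45, 35]);
translate([180, 227, 1706]) cube([375, 45, 35]);


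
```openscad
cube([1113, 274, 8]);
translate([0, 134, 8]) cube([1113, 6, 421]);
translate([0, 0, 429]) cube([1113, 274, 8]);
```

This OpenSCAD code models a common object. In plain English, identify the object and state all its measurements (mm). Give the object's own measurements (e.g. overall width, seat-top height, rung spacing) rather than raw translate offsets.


An I-beam lying along x, 1113 mm long. Overall section height 437 mm. Two flanges 274 mm wide (y) and 8 mm thick, one on the floor and one at the top; a web 6 mm thick runs between them, centred on the flange width.
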